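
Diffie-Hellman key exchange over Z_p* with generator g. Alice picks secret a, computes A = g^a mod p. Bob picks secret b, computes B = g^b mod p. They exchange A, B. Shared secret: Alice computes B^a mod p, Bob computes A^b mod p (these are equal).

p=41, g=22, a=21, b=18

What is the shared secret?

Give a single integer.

Answer: 36

Derivation:
A = 22^21 mod 41  (bits of 21 = 10101)
  bit 0 = 1: r = r^2 * 22 mod 41 = 1^2 * 22 = 1*22 = 22
  bit 1 = 0: r = r^2 mod 41 = 22^2 = 33
  bit 2 = 1: r = r^2 * 22 mod 41 = 33^2 * 22 = 23*22 = 14
  bit 3 = 0: r = r^2 mod 41 = 14^2 = 32
  bit 4 = 1: r = r^2 * 22 mod 41 = 32^2 * 22 = 40*22 = 19
  -> A = 19
B = 22^18 mod 41  (bits of 18 = 10010)
  bit 0 = 1: r = r^2 * 22 mod 41 = 1^2 * 22 = 1*22 = 22
  bit 1 = 0: r = r^2 mod 41 = 22^2 = 33
  bit 2 = 0: r = r^2 mod 41 = 33^2 = 23
  bit 3 = 1: r = r^2 * 22 mod 41 = 23^2 * 22 = 37*22 = 35
  bit 4 = 0: r = r^2 mod 41 = 35^2 = 36
  -> B = 36
s = B^a = 36^21 mod 41  (bits of 21 = 10101)
  bit 0 = 1: r = r^2 * 36 mod 41 = 1^2 * 36 = 1*36 = 36
  bit 1 = 0: r = r^2 mod 41 = 36^2 = 25
  bit 2 = 1: r = r^2 * 36 mod 41 = 25^2 * 36 = 10*36 = 32
  bit 3 = 0: r = r^2 mod 41 = 32^2 = 40
  bit 4 = 1: r = r^2 * 36 mod 41 = 40^2 * 36 = 1*36 = 36
  -> s = B^a = 36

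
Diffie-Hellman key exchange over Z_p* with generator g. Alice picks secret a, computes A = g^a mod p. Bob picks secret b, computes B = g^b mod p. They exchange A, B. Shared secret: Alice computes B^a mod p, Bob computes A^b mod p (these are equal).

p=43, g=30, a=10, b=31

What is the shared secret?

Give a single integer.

A = 30^10 mod 43  (bits of 10 = 1010)
  bit 0 = 1: r = r^2 * 30 mod 43 = 1^2 * 30 = 1*30 = 30
  bit 1 = 0: r = r^2 mod 43 = 30^2 = 40
  bit 2 = 1: r = r^2 * 30 mod 43 = 40^2 * 30 = 9*30 = 12
  bit 3 = 0: r = r^2 mod 43 = 12^2 = 15
  -> A = 15
B = 30^31 mod 43  (bits of 31 = 11111)
  bit 0 = 1: r = r^2 * 30 mod 43 = 1^2 * 30 = 1*30 = 30
  bit 1 = 1: r = r^2 * 30 mod 43 = 30^2 * 30 = 40*30 = 39
  bit 2 = 1: r = r^2 * 30 mod 43 = 39^2 * 30 = 16*30 = 7
  bit 3 = 1: r = r^2 * 30 mod 43 = 7^2 * 30 = 6*30 = 8
  bit 4 = 1: r = r^2 * 30 mod 43 = 8^2 * 30 = 21*30 = 28
  -> B = 28
s = B^a = 28^10 mod 43  (bits of 10 = 1010)
  bit 0 = 1: r = r^2 * 28 mod 43 = 1^2 * 28 = 1*28 = 28
  bit 1 = 0: r = r^2 mod 43 = 28^2 = 10
  bit 2 = 1: r = r^2 * 28 mod 43 = 10^2 * 28 = 14*28 = 5
  bit 3 = 0: r = r^2 mod 43 = 5^2 = 25
  -> s = B^a = 25

Answer: 25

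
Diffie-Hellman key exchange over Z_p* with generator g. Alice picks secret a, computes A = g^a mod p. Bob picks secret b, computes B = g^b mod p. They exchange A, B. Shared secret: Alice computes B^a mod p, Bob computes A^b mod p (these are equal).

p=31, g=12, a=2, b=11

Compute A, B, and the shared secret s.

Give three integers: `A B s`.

A = 12^2 mod 31  (bits of 2 = 10)
  bit 0 = 1: r = r^2 * 12 mod 31 = 1^2 * 12 = 1*12 = 12
  bit 1 = 0: r = r^2 mod 31 = 12^2 = 20
  -> A = 20
B = 12^11 mod 31  (bits of 11 = 1011)
  bit 0 = 1: r = r^2 * 12 mod 31 = 1^2 * 12 = 1*12 = 12
  bit 1 = 0: r = r^2 mod 31 = 12^2 = 20
  bit 2 = 1: r = r^2 * 12 mod 31 = 20^2 * 12 = 28*12 = 26
  bit 3 = 1: r = r^2 * 12 mod 31 = 26^2 * 12 = 25*12 = 21
  -> B = 21
s = B^a = 21^2 mod 31  (bits of 2 = 10)
  bit 0 = 1: r = r^2 * 21 mod 31 = 1^2 * 21 = 1*21 = 21
  bit 1 = 0: r = r^2 mod 31 = 21^2 = 7
  -> s = B^a = 7

Answer: 20 21 7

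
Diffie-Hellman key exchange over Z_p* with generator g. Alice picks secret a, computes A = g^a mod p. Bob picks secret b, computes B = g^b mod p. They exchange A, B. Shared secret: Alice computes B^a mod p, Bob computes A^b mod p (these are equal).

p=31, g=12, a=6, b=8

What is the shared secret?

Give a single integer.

A = 12^6 mod 31  (bits of 6 = 110)
  bit 0 = 1: r = r^2 * 12 mod 31 = 1^2 * 12 = 1*12 = 12
  bit 1 = 1: r = r^2 * 12 mod 31 = 12^2 * 12 = 20*12 = 23
  bit 2 = 0: r = r^2 mod 31 = 23^2 = 2
  -> A = 2
B = 12^8 mod 31  (bits of 8 = 1000)
  bit 0 = 1: r = r^2 * 12 mod 31 = 1^2 * 12 = 1*12 = 12
  bit 1 = 0: r = r^2 mod 31 = 12^2 = 20
  bit 2 = 0: r = r^2 mod 31 = 20^2 = 28
  bit 3 = 0: r = r^2 mod 31 = 28^2 = 9
  -> B = 9
s = B^a = 9^6 mod 31  (bits of 6 = 110)
  bit 0 = 1: r = r^2 * 9 mod 31 = 1^2 * 9 = 1*9 = 9
  bit 1 = 1: r = r^2 * 9 mod 31 = 9^2 * 9 = 19*9 = 16
  bit 2 = 0: r = r^2 mod 31 = 16^2 = 8
  -> s = B^a = 8

Answer: 8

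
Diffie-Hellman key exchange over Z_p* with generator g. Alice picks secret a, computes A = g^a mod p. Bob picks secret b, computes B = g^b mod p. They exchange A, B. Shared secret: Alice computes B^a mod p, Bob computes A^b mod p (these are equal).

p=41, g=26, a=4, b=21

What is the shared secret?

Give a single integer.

A = 26^4 mod 41  (bits of 4 = 100)
  bit 0 = 1: r = r^2 * 26 mod 41 = 1^2 * 26 = 1*26 = 26
  bit 1 = 0: r = r^2 mod 41 = 26^2 = 20
  bit 2 = 0: r = r^2 mod 41 = 20^2 = 31
  -> A = 31
B = 26^21 mod 41  (bits of 21 = 10101)
  bit 0 = 1: r = r^2 * 26 mod 41 = 1^2 * 26 = 1*26 = 26
  bit 1 = 0: r = r^2 mod 41 = 26^2 = 20
  bit 2 = 1: r = r^2 * 26 mod 41 = 20^2 * 26 = 31*26 = 27
  bit 3 = 0: r = r^2 mod 41 = 27^2 = 32
  bit 4 = 1: r = r^2 * 26 mod 41 = 32^2 * 26 = 40*26 = 15
  -> B = 15
s = B^a = 15^4 mod 41  (bits of 4 = 100)
  bit 0 = 1: r = r^2 * 15 mod 41 = 1^2 * 15 = 1*15 = 15
  bit 1 = 0: r = r^2 mod 41 = 15^2 = 20
  bit 2 = 0: r = r^2 mod 41 = 20^2 = 31
  -> s = B^a = 31

Answer: 31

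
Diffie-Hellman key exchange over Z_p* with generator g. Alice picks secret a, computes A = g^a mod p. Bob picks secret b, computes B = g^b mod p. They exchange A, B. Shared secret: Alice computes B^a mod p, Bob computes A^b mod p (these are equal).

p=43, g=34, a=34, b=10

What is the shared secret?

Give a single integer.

A = 34^34 mod 43  (bits of 34 = 100010)
  bit 0 = 1: r = r^2 * 34 mod 43 = 1^2 * 34 = 1*34 = 34
  bit 1 = 0: r = r^2 mod 43 = 34^2 = 38
  bit 2 = 0: r = r^2 mod 43 = 38^2 = 25
  bit 3 = 0: r = r^2 mod 43 = 25^2 = 23
  bit 4 = 1: r = r^2 * 34 mod 43 = 23^2 * 34 = 13*34 = 12
  bit 5 = 0: r = r^2 mod 43 = 12^2 = 15
  -> A = 15
B = 34^10 mod 43  (bits of 10 = 1010)
  bit 0 = 1: r = r^2 * 34 mod 43 = 1^2 * 34 = 1*34 = 34
  bit 1 = 0: r = r^2 mod 43 = 34^2 = 38
  bit 2 = 1: r = r^2 * 34 mod 43 = 38^2 * 34 = 25*34 = 33
  bit 3 = 0: r = r^2 mod 43 = 33^2 = 14
  -> B = 14
s = B^a = 14^34 mod 43  (bits of 34 = 100010)
  bit 0 = 1: r = r^2 * 14 mod 43 = 1^2 * 14 = 1*14 = 14
  bit 1 = 0: r = r^2 mod 43 = 14^2 = 24
  bit 2 = 0: r = r^2 mod 43 = 24^2 = 17
  bit 3 = 0: r = r^2 mod 43 = 17^2 = 31
  bit 4 = 1: r = r^2 * 14 mod 43 = 31^2 * 14 = 15*14 = 38
  bit 5 = 0: r = r^2 mod 43 = 38^2 = 25
  -> s = B^a = 25

Answer: 25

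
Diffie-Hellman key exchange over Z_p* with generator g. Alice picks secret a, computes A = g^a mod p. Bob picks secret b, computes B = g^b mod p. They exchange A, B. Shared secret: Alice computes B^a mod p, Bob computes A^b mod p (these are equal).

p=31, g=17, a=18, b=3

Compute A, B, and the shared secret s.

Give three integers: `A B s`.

A = 17^18 mod 31  (bits of 18 = 10010)
  bit 0 = 1: r = r^2 * 17 mod 31 = 1^2 * 17 = 1*17 = 17
  bit 1 = 0: r = r^2 mod 31 = 17^2 = 10
  bit 2 = 0: r = r^2 mod 31 = 10^2 = 7
  bit 3 = 1: r = r^2 * 17 mod 31 = 7^2 * 17 = 18*17 = 27
  bit 4 = 0: r = r^2 mod 31 = 27^2 = 16
  -> A = 16
B = 17^3 mod 31  (bits of 3 = 11)
  bit 0 = 1: r = r^2 * 17 mod 31 = 1^2 * 17 = 1*17 = 17
  bit 1 = 1: r = r^2 * 17 mod 31 = 17^2 * 17 = 10*17 = 15
  -> B = 15
s = B^a = 15^18 mod 31  (bits of 18 = 10010)
  bit 0 = 1: r = r^2 * 15 mod 31 = 1^2 * 15 = 1*15 = 15
  bit 1 = 0: r = r^2 mod 31 = 15^2 = 8
  bit 2 = 0: r = r^2 mod 31 = 8^2 = 2
  bit 3 = 1: r = r^2 * 15 mod 31 = 2^2 * 15 = 4*15 = 29
  bit 4 = 0: r = r^2 mod 31 = 29^2 = 4
  -> s = B^a = 4

Answer: 16 15 4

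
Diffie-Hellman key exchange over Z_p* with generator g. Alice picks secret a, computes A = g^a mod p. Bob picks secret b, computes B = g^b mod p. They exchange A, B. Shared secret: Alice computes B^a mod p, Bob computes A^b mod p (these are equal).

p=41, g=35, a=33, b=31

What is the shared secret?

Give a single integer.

A = 35^33 mod 41  (bits of 33 = 100001)
  bit 0 = 1: r = r^2 * 35 mod 41 = 1^2 * 35 = 1*35 = 35
  bit 1 = 0: r = r^2 mod 41 = 35^2 = 36
  bit 2 = 0: r = r^2 mod 41 = 36^2 = 25
  bit 3 = 0: r = r^2 mod 41 = 25^2 = 10
  bit 4 = 0: r = r^2 mod 41 = 10^2 = 18
  bit 5 = 1: r = r^2 * 35 mod 41 = 18^2 * 35 = 37*35 = 24
  -> A = 24
B = 35^31 mod 41  (bits of 31 = 11111)
  bit 0 = 1: r = r^2 * 35 mod 41 = 1^2 * 35 = 1*35 = 35
  bit 1 = 1: r = r^2 * 35 mod 41 = 35^2 * 35 = 36*35 = 30
  bit 2 = 1: r = r^2 * 35 mod 41 = 30^2 * 35 = 39*35 = 12
  bit 3 = 1: r = r^2 * 35 mod 41 = 12^2 * 35 = 21*35 = 38
  bit 4 = 1: r = r^2 * 35 mod 41 = 38^2 * 35 = 9*35 = 28
  -> B = 28
s = B^a = 28^33 mod 41  (bits of 33 = 100001)
  bit 0 = 1: r = r^2 * 28 mod 41 = 1^2 * 28 = 1*28 = 28
  bit 1 = 0: r = r^2 mod 41 = 28^2 = 5
  bit 2 = 0: r = r^2 mod 41 = 5^2 = 25
  bit 3 = 0: r = r^2 mod 41 = 25^2 = 10
  bit 4 = 0: r = r^2 mod 41 = 10^2 = 18
  bit 5 = 1: r = r^2 * 28 mod 41 = 18^2 * 28 = 37*28 = 11
  -> s = B^a = 11

Answer: 11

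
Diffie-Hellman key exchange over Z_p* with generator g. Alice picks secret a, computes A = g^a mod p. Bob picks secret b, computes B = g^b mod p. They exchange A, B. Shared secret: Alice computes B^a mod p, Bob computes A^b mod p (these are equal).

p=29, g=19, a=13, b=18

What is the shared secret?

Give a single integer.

A = 19^13 mod 29  (bits of 13 = 1101)
  bit 0 = 1: r = r^2 * 19 mod 29 = 1^2 * 19 = 1*19 = 19
  bit 1 = 1: r = r^2 * 19 mod 29 = 19^2 * 19 = 13*19 = 15
  bit 2 = 0: r = r^2 mod 29 = 15^2 = 22
  bit 3 = 1: r = r^2 * 19 mod 29 = 22^2 * 19 = 20*19 = 3
  -> A = 3
B = 19^18 mod 29  (bits of 18 = 10010)
  bit 0 = 1: r = r^2 * 19 mod 29 = 1^2 * 19 = 1*19 = 19
  bit 1 = 0: r = r^2 mod 29 = 19^2 = 13
  bit 2 = 0: r = r^2 mod 29 = 13^2 = 24
  bit 3 = 1: r = r^2 * 19 mod 29 = 24^2 * 19 = 25*19 = 11
  bit 4 = 0: r = r^2 mod 29 = 11^2 = 5
  -> B = 5
s = B^a = 5^13 mod 29  (bits of 13 = 1101)
  bit 0 = 1: r = r^2 * 5 mod 29 = 1^2 * 5 = 1*5 = 5
  bit 1 = 1: r = r^2 * 5 mod 29 = 5^2 * 5 = 25*5 = 9
  bit 2 = 0: r = r^2 mod 29 = 9^2 = 23
  bit 3 = 1: r = r^2 * 5 mod 29 = 23^2 * 5 = 7*5 = 6
  -> s = B^a = 6

Answer: 6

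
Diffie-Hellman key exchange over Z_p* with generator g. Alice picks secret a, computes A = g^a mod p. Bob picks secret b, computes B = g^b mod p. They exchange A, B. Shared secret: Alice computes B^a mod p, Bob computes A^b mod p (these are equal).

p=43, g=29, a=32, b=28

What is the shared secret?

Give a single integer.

A = 29^32 mod 43  (bits of 32 = 100000)
  bit 0 = 1: r = r^2 * 29 mod 43 = 1^2 * 29 = 1*29 = 29
  bit 1 = 0: r = r^2 mod 43 = 29^2 = 24
  bit 2 = 0: r = r^2 mod 43 = 24^2 = 17
  bit 3 = 0: r = r^2 mod 43 = 17^2 = 31
  bit 4 = 0: r = r^2 mod 43 = 31^2 = 15
  bit 5 = 0: r = r^2 mod 43 = 15^2 = 10
  -> A = 10
B = 29^28 mod 43  (bits of 28 = 11100)
  bit 0 = 1: r = r^2 * 29 mod 43 = 1^2 * 29 = 1*29 = 29
  bit 1 = 1: r = r^2 * 29 mod 43 = 29^2 * 29 = 24*29 = 8
  bit 2 = 1: r = r^2 * 29 mod 43 = 8^2 * 29 = 21*29 = 7
  bit 3 = 0: r = r^2 mod 43 = 7^2 = 6
  bit 4 = 0: r = r^2 mod 43 = 6^2 = 36
  -> B = 36
s = B^a = 36^32 mod 43  (bits of 32 = 100000)
  bit 0 = 1: r = r^2 * 36 mod 43 = 1^2 * 36 = 1*36 = 36
  bit 1 = 0: r = r^2 mod 43 = 36^2 = 6
  bit 2 = 0: r = r^2 mod 43 = 6^2 = 36
  bit 3 = 0: r = r^2 mod 43 = 36^2 = 6
  bit 4 = 0: r = r^2 mod 43 = 6^2 = 36
  bit 5 = 0: r = r^2 mod 43 = 36^2 = 6
  -> s = B^a = 6

Answer: 6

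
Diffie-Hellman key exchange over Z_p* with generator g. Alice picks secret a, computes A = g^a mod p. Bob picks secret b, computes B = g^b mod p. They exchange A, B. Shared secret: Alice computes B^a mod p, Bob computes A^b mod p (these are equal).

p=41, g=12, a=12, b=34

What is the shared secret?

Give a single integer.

Answer: 18

Derivation:
A = 12^12 mod 41  (bits of 12 = 1100)
  bit 0 = 1: r = r^2 * 12 mod 41 = 1^2 * 12 = 1*12 = 12
  bit 1 = 1: r = r^2 * 12 mod 41 = 12^2 * 12 = 21*12 = 6
  bit 2 = 0: r = r^2 mod 41 = 6^2 = 36
  bit 3 = 0: r = r^2 mod 41 = 36^2 = 25
  -> A = 25
B = 12^34 mod 41  (bits of 34 = 100010)
  bit 0 = 1: r = r^2 * 12 mod 41 = 1^2 * 12 = 1*12 = 12
  bit 1 = 0: r = r^2 mod 41 = 12^2 = 21
  bit 2 = 0: r = r^2 mod 41 = 21^2 = 31
  bit 3 = 0: r = r^2 mod 41 = 31^2 = 18
  bit 4 = 1: r = r^2 * 12 mod 41 = 18^2 * 12 = 37*12 = 34
  bit 5 = 0: r = r^2 mod 41 = 34^2 = 8
  -> B = 8
s = B^a = 8^12 mod 41  (bits of 12 = 1100)
  bit 0 = 1: r = r^2 * 8 mod 41 = 1^2 * 8 = 1*8 = 8
  bit 1 = 1: r = r^2 * 8 mod 41 = 8^2 * 8 = 23*8 = 20
  bit 2 = 0: r = r^2 mod 41 = 20^2 = 31
  bit 3 = 0: r = r^2 mod 41 = 31^2 = 18
  -> s = B^a = 18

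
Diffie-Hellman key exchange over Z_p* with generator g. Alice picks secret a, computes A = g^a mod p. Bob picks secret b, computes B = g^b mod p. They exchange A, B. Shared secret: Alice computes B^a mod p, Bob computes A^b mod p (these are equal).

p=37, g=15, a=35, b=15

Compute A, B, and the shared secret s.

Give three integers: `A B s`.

Answer: 5 23 29

Derivation:
A = 15^35 mod 37  (bits of 35 = 100011)
  bit 0 = 1: r = r^2 * 15 mod 37 = 1^2 * 15 = 1*15 = 15
  bit 1 = 0: r = r^2 mod 37 = 15^2 = 3
  bit 2 = 0: r = r^2 mod 37 = 3^2 = 9
  bit 3 = 0: r = r^2 mod 37 = 9^2 = 7
  bit 4 = 1: r = r^2 * 15 mod 37 = 7^2 * 15 = 12*15 = 32
  bit 5 = 1: r = r^2 * 15 mod 37 = 32^2 * 15 = 25*15 = 5
  -> A = 5
B = 15^15 mod 37  (bits of 15 = 1111)
  bit 0 = 1: r = r^2 * 15 mod 37 = 1^2 * 15 = 1*15 = 15
  bit 1 = 1: r = r^2 * 15 mod 37 = 15^2 * 15 = 3*15 = 8
  bit 2 = 1: r = r^2 * 15 mod 37 = 8^2 * 15 = 27*15 = 35
  bit 3 = 1: r = r^2 * 15 mod 37 = 35^2 * 15 = 4*15 = 23
  -> B = 23
s = B^a = 23^35 mod 37  (bits of 35 = 100011)
  bit 0 = 1: r = r^2 * 23 mod 37 = 1^2 * 23 = 1*23 = 23
  bit 1 = 0: r = r^2 mod 37 = 23^2 = 11
  bit 2 = 0: r = r^2 mod 37 = 11^2 = 10
  bit 3 = 0: r = r^2 mod 37 = 10^2 = 26
  bit 4 = 1: r = r^2 * 23 mod 37 = 26^2 * 23 = 10*23 = 8
  bit 5 = 1: r = r^2 * 23 mod 37 = 8^2 * 23 = 27*23 = 29
  -> s = B^a = 29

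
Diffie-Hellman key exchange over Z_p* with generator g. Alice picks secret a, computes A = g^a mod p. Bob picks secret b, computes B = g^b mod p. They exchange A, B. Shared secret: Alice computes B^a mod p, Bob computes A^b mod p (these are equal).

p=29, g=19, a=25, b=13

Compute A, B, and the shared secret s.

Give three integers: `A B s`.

Answer: 2 3 14

Derivation:
A = 19^25 mod 29  (bits of 25 = 11001)
  bit 0 = 1: r = r^2 * 19 mod 29 = 1^2 * 19 = 1*19 = 19
  bit 1 = 1: r = r^2 * 19 mod 29 = 19^2 * 19 = 13*19 = 15
  bit 2 = 0: r = r^2 mod 29 = 15^2 = 22
  bit 3 = 0: r = r^2 mod 29 = 22^2 = 20
  bit 4 = 1: r = r^2 * 19 mod 29 = 20^2 * 19 = 23*19 = 2
  -> A = 2
B = 19^13 mod 29  (bits of 13 = 1101)
  bit 0 = 1: r = r^2 * 19 mod 29 = 1^2 * 19 = 1*19 = 19
  bit 1 = 1: r = r^2 * 19 mod 29 = 19^2 * 19 = 13*19 = 15
  bit 2 = 0: r = r^2 mod 29 = 15^2 = 22
  bit 3 = 1: r = r^2 * 19 mod 29 = 22^2 * 19 = 20*19 = 3
  -> B = 3
s = B^a = 3^25 mod 29  (bits of 25 = 11001)
  bit 0 = 1: r = r^2 * 3 mod 29 = 1^2 * 3 = 1*3 = 3
  bit 1 = 1: r = r^2 * 3 mod 29 = 3^2 * 3 = 9*3 = 27
  bit 2 = 0: r = r^2 mod 29 = 27^2 = 4
  bit 3 = 0: r = r^2 mod 29 = 4^2 = 16
  bit 4 = 1: r = r^2 * 3 mod 29 = 16^2 * 3 = 24*3 = 14
  -> s = B^a = 14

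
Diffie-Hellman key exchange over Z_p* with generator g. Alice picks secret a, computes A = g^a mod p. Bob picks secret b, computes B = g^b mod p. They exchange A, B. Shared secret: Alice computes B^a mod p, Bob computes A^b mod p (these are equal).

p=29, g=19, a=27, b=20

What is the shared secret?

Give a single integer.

A = 19^27 mod 29  (bits of 27 = 11011)
  bit 0 = 1: r = r^2 * 19 mod 29 = 1^2 * 19 = 1*19 = 19
  bit 1 = 1: r = r^2 * 19 mod 29 = 19^2 * 19 = 13*19 = 15
  bit 2 = 0: r = r^2 mod 29 = 15^2 = 22
  bit 3 = 1: r = r^2 * 19 mod 29 = 22^2 * 19 = 20*19 = 3
  bit 4 = 1: r = r^2 * 19 mod 29 = 3^2 * 19 = 9*19 = 26
  -> A = 26
B = 19^20 mod 29  (bits of 20 = 10100)
  bit 0 = 1: r = r^2 * 19 mod 29 = 1^2 * 19 = 1*19 = 19
  bit 1 = 0: r = r^2 mod 29 = 19^2 = 13
  bit 2 = 1: r = r^2 * 19 mod 29 = 13^2 * 19 = 24*19 = 21
  bit 3 = 0: r = r^2 mod 29 = 21^2 = 6
  bit 4 = 0: r = r^2 mod 29 = 6^2 = 7
  -> B = 7
s = B^a = 7^27 mod 29  (bits of 27 = 11011)
  bit 0 = 1: r = r^2 * 7 mod 29 = 1^2 * 7 = 1*7 = 7
  bit 1 = 1: r = r^2 * 7 mod 29 = 7^2 * 7 = 20*7 = 24
  bit 2 = 0: r = r^2 mod 29 = 24^2 = 25
  bit 3 = 1: r = r^2 * 7 mod 29 = 25^2 * 7 = 16*7 = 25
  bit 4 = 1: r = r^2 * 7 mod 29 = 25^2 * 7 = 16*7 = 25
  -> s = B^a = 25

Answer: 25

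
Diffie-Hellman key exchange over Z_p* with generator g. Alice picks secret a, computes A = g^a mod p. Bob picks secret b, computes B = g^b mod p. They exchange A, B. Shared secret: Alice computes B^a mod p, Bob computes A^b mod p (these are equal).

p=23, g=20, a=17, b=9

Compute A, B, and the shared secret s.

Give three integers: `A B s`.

Answer: 7 5 15

Derivation:
A = 20^17 mod 23  (bits of 17 = 10001)
  bit 0 = 1: r = r^2 * 20 mod 23 = 1^2 * 20 = 1*20 = 20
  bit 1 = 0: r = r^2 mod 23 = 20^2 = 9
  bit 2 = 0: r = r^2 mod 23 = 9^2 = 12
  bit 3 = 0: r = r^2 mod 23 = 12^2 = 6
  bit 4 = 1: r = r^2 * 20 mod 23 = 6^2 * 20 = 13*20 = 7
  -> A = 7
B = 20^9 mod 23  (bits of 9 = 1001)
  bit 0 = 1: r = r^2 * 20 mod 23 = 1^2 * 20 = 1*20 = 20
  bit 1 = 0: r = r^2 mod 23 = 20^2 = 9
  bit 2 = 0: r = r^2 mod 23 = 9^2 = 12
  bit 3 = 1: r = r^2 * 20 mod 23 = 12^2 * 20 = 6*20 = 5
  -> B = 5
s = B^a = 5^17 mod 23  (bits of 17 = 10001)
  bit 0 = 1: r = r^2 * 5 mod 23 = 1^2 * 5 = 1*5 = 5
  bit 1 = 0: r = r^2 mod 23 = 5^2 = 2
  bit 2 = 0: r = r^2 mod 23 = 2^2 = 4
  bit 3 = 0: r = r^2 mod 23 = 4^2 = 16
  bit 4 = 1: r = r^2 * 5 mod 23 = 16^2 * 5 = 3*5 = 15
  -> s = B^a = 15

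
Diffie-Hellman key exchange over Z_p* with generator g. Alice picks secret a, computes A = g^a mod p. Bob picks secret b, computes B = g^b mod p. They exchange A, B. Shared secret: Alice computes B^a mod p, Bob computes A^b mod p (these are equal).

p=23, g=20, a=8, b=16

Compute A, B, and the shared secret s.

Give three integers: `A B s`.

Answer: 6 13 2

Derivation:
A = 20^8 mod 23  (bits of 8 = 1000)
  bit 0 = 1: r = r^2 * 20 mod 23 = 1^2 * 20 = 1*20 = 20
  bit 1 = 0: r = r^2 mod 23 = 20^2 = 9
  bit 2 = 0: r = r^2 mod 23 = 9^2 = 12
  bit 3 = 0: r = r^2 mod 23 = 12^2 = 6
  -> A = 6
B = 20^16 mod 23  (bits of 16 = 10000)
  bit 0 = 1: r = r^2 * 20 mod 23 = 1^2 * 20 = 1*20 = 20
  bit 1 = 0: r = r^2 mod 23 = 20^2 = 9
  bit 2 = 0: r = r^2 mod 23 = 9^2 = 12
  bit 3 = 0: r = r^2 mod 23 = 12^2 = 6
  bit 4 = 0: r = r^2 mod 23 = 6^2 = 13
  -> B = 13
s = B^a = 13^8 mod 23  (bits of 8 = 1000)
  bit 0 = 1: r = r^2 * 13 mod 23 = 1^2 * 13 = 1*13 = 13
  bit 1 = 0: r = r^2 mod 23 = 13^2 = 8
  bit 2 = 0: r = r^2 mod 23 = 8^2 = 18
  bit 3 = 0: r = r^2 mod 23 = 18^2 = 2
  -> s = B^a = 2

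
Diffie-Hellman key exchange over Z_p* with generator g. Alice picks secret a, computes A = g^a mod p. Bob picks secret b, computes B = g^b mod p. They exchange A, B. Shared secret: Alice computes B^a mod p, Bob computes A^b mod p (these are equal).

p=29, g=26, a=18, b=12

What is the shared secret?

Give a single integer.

A = 26^18 mod 29  (bits of 18 = 10010)
  bit 0 = 1: r = r^2 * 26 mod 29 = 1^2 * 26 = 1*26 = 26
  bit 1 = 0: r = r^2 mod 29 = 26^2 = 9
  bit 2 = 0: r = r^2 mod 29 = 9^2 = 23
  bit 3 = 1: r = r^2 * 26 mod 29 = 23^2 * 26 = 7*26 = 8
  bit 4 = 0: r = r^2 mod 29 = 8^2 = 6
  -> A = 6
B = 26^12 mod 29  (bits of 12 = 1100)
  bit 0 = 1: r = r^2 * 26 mod 29 = 1^2 * 26 = 1*26 = 26
  bit 1 = 1: r = r^2 * 26 mod 29 = 26^2 * 26 = 9*26 = 2
  bit 2 = 0: r = r^2 mod 29 = 2^2 = 4
  bit 3 = 0: r = r^2 mod 29 = 4^2 = 16
  -> B = 16
s = B^a = 16^18 mod 29  (bits of 18 = 10010)
  bit 0 = 1: r = r^2 * 16 mod 29 = 1^2 * 16 = 1*16 = 16
  bit 1 = 0: r = r^2 mod 29 = 16^2 = 24
  bit 2 = 0: r = r^2 mod 29 = 24^2 = 25
  bit 3 = 1: r = r^2 * 16 mod 29 = 25^2 * 16 = 16*16 = 24
  bit 4 = 0: r = r^2 mod 29 = 24^2 = 25
  -> s = B^a = 25

Answer: 25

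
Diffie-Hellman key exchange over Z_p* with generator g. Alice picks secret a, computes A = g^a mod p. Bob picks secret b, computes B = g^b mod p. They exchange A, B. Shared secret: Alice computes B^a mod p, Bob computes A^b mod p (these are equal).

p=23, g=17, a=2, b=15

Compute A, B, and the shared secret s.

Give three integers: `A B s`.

Answer: 13 15 18

Derivation:
A = 17^2 mod 23  (bits of 2 = 10)
  bit 0 = 1: r = r^2 * 17 mod 23 = 1^2 * 17 = 1*17 = 17
  bit 1 = 0: r = r^2 mod 23 = 17^2 = 13
  -> A = 13
B = 17^15 mod 23  (bits of 15 = 1111)
  bit 0 = 1: r = r^2 * 17 mod 23 = 1^2 * 17 = 1*17 = 17
  bit 1 = 1: r = r^2 * 17 mod 23 = 17^2 * 17 = 13*17 = 14
  bit 2 = 1: r = r^2 * 17 mod 23 = 14^2 * 17 = 12*17 = 20
  bit 3 = 1: r = r^2 * 17 mod 23 = 20^2 * 17 = 9*17 = 15
  -> B = 15
s = B^a = 15^2 mod 23  (bits of 2 = 10)
  bit 0 = 1: r = r^2 * 15 mod 23 = 1^2 * 15 = 1*15 = 15
  bit 1 = 0: r = r^2 mod 23 = 15^2 = 18
  -> s = B^a = 18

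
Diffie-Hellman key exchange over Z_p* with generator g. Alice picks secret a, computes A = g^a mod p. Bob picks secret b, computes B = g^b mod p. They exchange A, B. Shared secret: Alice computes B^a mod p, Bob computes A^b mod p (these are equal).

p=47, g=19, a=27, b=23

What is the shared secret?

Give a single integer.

A = 19^27 mod 47  (bits of 27 = 11011)
  bit 0 = 1: r = r^2 * 19 mod 47 = 1^2 * 19 = 1*19 = 19
  bit 1 = 1: r = r^2 * 19 mod 47 = 19^2 * 19 = 32*19 = 44
  bit 2 = 0: r = r^2 mod 47 = 44^2 = 9
  bit 3 = 1: r = r^2 * 19 mod 47 = 9^2 * 19 = 34*19 = 35
  bit 4 = 1: r = r^2 * 19 mod 47 = 35^2 * 19 = 3*19 = 10
  -> A = 10
B = 19^23 mod 47  (bits of 23 = 10111)
  bit 0 = 1: r = r^2 * 19 mod 47 = 1^2 * 19 = 1*19 = 19
  bit 1 = 0: r = r^2 mod 47 = 19^2 = 32
  bit 2 = 1: r = r^2 * 19 mod 47 = 32^2 * 19 = 37*19 = 45
  bit 3 = 1: r = r^2 * 19 mod 47 = 45^2 * 19 = 4*19 = 29
  bit 4 = 1: r = r^2 * 19 mod 47 = 29^2 * 19 = 42*19 = 46
  -> B = 46
s = B^a = 46^27 mod 47  (bits of 27 = 11011)
  bit 0 = 1: r = r^2 * 46 mod 47 = 1^2 * 46 = 1*46 = 46
  bit 1 = 1: r = r^2 * 46 mod 47 = 46^2 * 46 = 1*46 = 46
  bit 2 = 0: r = r^2 mod 47 = 46^2 = 1
  bit 3 = 1: r = r^2 * 46 mod 47 = 1^2 * 46 = 1*46 = 46
  bit 4 = 1: r = r^2 * 46 mod 47 = 46^2 * 46 = 1*46 = 46
  -> s = B^a = 46

Answer: 46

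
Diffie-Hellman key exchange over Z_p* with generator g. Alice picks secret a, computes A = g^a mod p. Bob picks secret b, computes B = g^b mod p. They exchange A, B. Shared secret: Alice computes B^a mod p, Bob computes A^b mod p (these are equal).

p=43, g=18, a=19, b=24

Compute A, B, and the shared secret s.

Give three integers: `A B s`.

Answer: 28 16 21

Derivation:
A = 18^19 mod 43  (bits of 19 = 10011)
  bit 0 = 1: r = r^2 * 18 mod 43 = 1^2 * 18 = 1*18 = 18
  bit 1 = 0: r = r^2 mod 43 = 18^2 = 23
  bit 2 = 0: r = r^2 mod 43 = 23^2 = 13
  bit 3 = 1: r = r^2 * 18 mod 43 = 13^2 * 18 = 40*18 = 32
  bit 4 = 1: r = r^2 * 18 mod 43 = 32^2 * 18 = 35*18 = 28
  -> A = 28
B = 18^24 mod 43  (bits of 24 = 11000)
  bit 0 = 1: r = r^2 * 18 mod 43 = 1^2 * 18 = 1*18 = 18
  bit 1 = 1: r = r^2 * 18 mod 43 = 18^2 * 18 = 23*18 = 27
  bit 2 = 0: r = r^2 mod 43 = 27^2 = 41
  bit 3 = 0: r = r^2 mod 43 = 41^2 = 4
  bit 4 = 0: r = r^2 mod 43 = 4^2 = 16
  -> B = 16
s = B^a = 16^19 mod 43  (bits of 19 = 10011)
  bit 0 = 1: r = r^2 * 16 mod 43 = 1^2 * 16 = 1*16 = 16
  bit 1 = 0: r = r^2 mod 43 = 16^2 = 41
  bit 2 = 0: r = r^2 mod 43 = 41^2 = 4
  bit 3 = 1: r = r^2 * 16 mod 43 = 4^2 * 16 = 16*16 = 41
  bit 4 = 1: r = r^2 * 16 mod 43 = 41^2 * 16 = 4*16 = 21
  -> s = B^a = 21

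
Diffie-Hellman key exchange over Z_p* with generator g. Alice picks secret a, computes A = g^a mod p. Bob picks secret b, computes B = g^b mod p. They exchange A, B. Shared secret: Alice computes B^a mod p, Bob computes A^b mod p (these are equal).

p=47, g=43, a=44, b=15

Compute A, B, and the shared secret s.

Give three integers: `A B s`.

Answer: 3 13 42

Derivation:
A = 43^44 mod 47  (bits of 44 = 101100)
  bit 0 = 1: r = r^2 * 43 mod 47 = 1^2 * 43 = 1*43 = 43
  bit 1 = 0: r = r^2 mod 47 = 43^2 = 16
  bit 2 = 1: r = r^2 * 43 mod 47 = 16^2 * 43 = 21*43 = 10
  bit 3 = 1: r = r^2 * 43 mod 47 = 10^2 * 43 = 6*43 = 23
  bit 4 = 0: r = r^2 mod 47 = 23^2 = 12
  bit 5 = 0: r = r^2 mod 47 = 12^2 = 3
  -> A = 3
B = 43^15 mod 47  (bits of 15 = 1111)
  bit 0 = 1: r = r^2 * 43 mod 47 = 1^2 * 43 = 1*43 = 43
  bit 1 = 1: r = r^2 * 43 mod 47 = 43^2 * 43 = 16*43 = 30
  bit 2 = 1: r = r^2 * 43 mod 47 = 30^2 * 43 = 7*43 = 19
  bit 3 = 1: r = r^2 * 43 mod 47 = 19^2 * 43 = 32*43 = 13
  -> B = 13
s = B^a = 13^44 mod 47  (bits of 44 = 101100)
  bit 0 = 1: r = r^2 * 13 mod 47 = 1^2 * 13 = 1*13 = 13
  bit 1 = 0: r = r^2 mod 47 = 13^2 = 28
  bit 2 = 1: r = r^2 * 13 mod 47 = 28^2 * 13 = 32*13 = 40
  bit 3 = 1: r = r^2 * 13 mod 47 = 40^2 * 13 = 2*13 = 26
  bit 4 = 0: r = r^2 mod 47 = 26^2 = 18
  bit 5 = 0: r = r^2 mod 47 = 18^2 = 42
  -> s = B^a = 42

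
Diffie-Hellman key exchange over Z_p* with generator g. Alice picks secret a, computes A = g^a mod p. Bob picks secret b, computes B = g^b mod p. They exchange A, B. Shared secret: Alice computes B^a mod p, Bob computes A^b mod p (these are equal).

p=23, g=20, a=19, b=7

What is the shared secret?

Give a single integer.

Answer: 20

Derivation:
A = 20^19 mod 23  (bits of 19 = 10011)
  bit 0 = 1: r = r^2 * 20 mod 23 = 1^2 * 20 = 1*20 = 20
  bit 1 = 0: r = r^2 mod 23 = 20^2 = 9
  bit 2 = 0: r = r^2 mod 23 = 9^2 = 12
  bit 3 = 1: r = r^2 * 20 mod 23 = 12^2 * 20 = 6*20 = 5
  bit 4 = 1: r = r^2 * 20 mod 23 = 5^2 * 20 = 2*20 = 17
  -> A = 17
B = 20^7 mod 23  (bits of 7 = 111)
  bit 0 = 1: r = r^2 * 20 mod 23 = 1^2 * 20 = 1*20 = 20
  bit 1 = 1: r = r^2 * 20 mod 23 = 20^2 * 20 = 9*20 = 19
  bit 2 = 1: r = r^2 * 20 mod 23 = 19^2 * 20 = 16*20 = 21
  -> B = 21
s = B^a = 21^19 mod 23  (bits of 19 = 10011)
  bit 0 = 1: r = r^2 * 21 mod 23 = 1^2 * 21 = 1*21 = 21
  bit 1 = 0: r = r^2 mod 23 = 21^2 = 4
  bit 2 = 0: r = r^2 mod 23 = 4^2 = 16
  bit 3 = 1: r = r^2 * 21 mod 23 = 16^2 * 21 = 3*21 = 17
  bit 4 = 1: r = r^2 * 21 mod 23 = 17^2 * 21 = 13*21 = 20
  -> s = B^a = 20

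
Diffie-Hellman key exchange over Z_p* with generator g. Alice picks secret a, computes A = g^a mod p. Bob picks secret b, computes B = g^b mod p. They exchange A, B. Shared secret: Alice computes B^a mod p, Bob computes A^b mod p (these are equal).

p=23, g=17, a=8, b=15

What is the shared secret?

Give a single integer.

Answer: 4

Derivation:
A = 17^8 mod 23  (bits of 8 = 1000)
  bit 0 = 1: r = r^2 * 17 mod 23 = 1^2 * 17 = 1*17 = 17
  bit 1 = 0: r = r^2 mod 23 = 17^2 = 13
  bit 2 = 0: r = r^2 mod 23 = 13^2 = 8
  bit 3 = 0: r = r^2 mod 23 = 8^2 = 18
  -> A = 18
B = 17^15 mod 23  (bits of 15 = 1111)
  bit 0 = 1: r = r^2 * 17 mod 23 = 1^2 * 17 = 1*17 = 17
  bit 1 = 1: r = r^2 * 17 mod 23 = 17^2 * 17 = 13*17 = 14
  bit 2 = 1: r = r^2 * 17 mod 23 = 14^2 * 17 = 12*17 = 20
  bit 3 = 1: r = r^2 * 17 mod 23 = 20^2 * 17 = 9*17 = 15
  -> B = 15
s = B^a = 15^8 mod 23  (bits of 8 = 1000)
  bit 0 = 1: r = r^2 * 15 mod 23 = 1^2 * 15 = 1*15 = 15
  bit 1 = 0: r = r^2 mod 23 = 15^2 = 18
  bit 2 = 0: r = r^2 mod 23 = 18^2 = 2
  bit 3 = 0: r = r^2 mod 23 = 2^2 = 4
  -> s = B^a = 4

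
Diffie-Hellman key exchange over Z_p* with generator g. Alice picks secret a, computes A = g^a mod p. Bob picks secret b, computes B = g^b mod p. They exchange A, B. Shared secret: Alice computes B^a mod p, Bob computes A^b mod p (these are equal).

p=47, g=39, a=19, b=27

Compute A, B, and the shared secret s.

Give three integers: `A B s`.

Answer: 20 40 35

Derivation:
A = 39^19 mod 47  (bits of 19 = 10011)
  bit 0 = 1: r = r^2 * 39 mod 47 = 1^2 * 39 = 1*39 = 39
  bit 1 = 0: r = r^2 mod 47 = 39^2 = 17
  bit 2 = 0: r = r^2 mod 47 = 17^2 = 7
  bit 3 = 1: r = r^2 * 39 mod 47 = 7^2 * 39 = 2*39 = 31
  bit 4 = 1: r = r^2 * 39 mod 47 = 31^2 * 39 = 21*39 = 20
  -> A = 20
B = 39^27 mod 47  (bits of 27 = 11011)
  bit 0 = 1: r = r^2 * 39 mod 47 = 1^2 * 39 = 1*39 = 39
  bit 1 = 1: r = r^2 * 39 mod 47 = 39^2 * 39 = 17*39 = 5
  bit 2 = 0: r = r^2 mod 47 = 5^2 = 25
  bit 3 = 1: r = r^2 * 39 mod 47 = 25^2 * 39 = 14*39 = 29
  bit 4 = 1: r = r^2 * 39 mod 47 = 29^2 * 39 = 42*39 = 40
  -> B = 40
s = B^a = 40^19 mod 47  (bits of 19 = 10011)
  bit 0 = 1: r = r^2 * 40 mod 47 = 1^2 * 40 = 1*40 = 40
  bit 1 = 0: r = r^2 mod 47 = 40^2 = 2
  bit 2 = 0: r = r^2 mod 47 = 2^2 = 4
  bit 3 = 1: r = r^2 * 40 mod 47 = 4^2 * 40 = 16*40 = 29
  bit 4 = 1: r = r^2 * 40 mod 47 = 29^2 * 40 = 42*40 = 35
  -> s = B^a = 35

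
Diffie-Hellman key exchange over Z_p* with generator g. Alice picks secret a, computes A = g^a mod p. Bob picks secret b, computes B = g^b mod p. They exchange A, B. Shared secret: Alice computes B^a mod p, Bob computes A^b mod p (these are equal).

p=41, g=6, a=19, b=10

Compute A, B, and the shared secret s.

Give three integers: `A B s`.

A = 6^19 mod 41  (bits of 19 = 10011)
  bit 0 = 1: r = r^2 * 6 mod 41 = 1^2 * 6 = 1*6 = 6
  bit 1 = 0: r = r^2 mod 41 = 6^2 = 36
  bit 2 = 0: r = r^2 mod 41 = 36^2 = 25
  bit 3 = 1: r = r^2 * 6 mod 41 = 25^2 * 6 = 10*6 = 19
  bit 4 = 1: r = r^2 * 6 mod 41 = 19^2 * 6 = 33*6 = 34
  -> A = 34
B = 6^10 mod 41  (bits of 10 = 1010)
  bit 0 = 1: r = r^2 * 6 mod 41 = 1^2 * 6 = 1*6 = 6
  bit 1 = 0: r = r^2 mod 41 = 6^2 = 36
  bit 2 = 1: r = r^2 * 6 mod 41 = 36^2 * 6 = 25*6 = 27
  bit 3 = 0: r = r^2 mod 41 = 27^2 = 32
  -> B = 32
s = B^a = 32^19 mod 41  (bits of 19 = 10011)
  bit 0 = 1: r = r^2 * 32 mod 41 = 1^2 * 32 = 1*32 = 32
  bit 1 = 0: r = r^2 mod 41 = 32^2 = 40
  bit 2 = 0: r = r^2 mod 41 = 40^2 = 1
  bit 3 = 1: r = r^2 * 32 mod 41 = 1^2 * 32 = 1*32 = 32
  bit 4 = 1: r = r^2 * 32 mod 41 = 32^2 * 32 = 40*32 = 9
  -> s = B^a = 9

Answer: 34 32 9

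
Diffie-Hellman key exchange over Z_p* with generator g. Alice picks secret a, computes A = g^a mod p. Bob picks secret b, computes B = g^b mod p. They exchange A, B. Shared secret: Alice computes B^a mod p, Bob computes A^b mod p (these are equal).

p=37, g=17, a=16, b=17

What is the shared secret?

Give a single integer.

Answer: 7

Derivation:
A = 17^16 mod 37  (bits of 16 = 10000)
  bit 0 = 1: r = r^2 * 17 mod 37 = 1^2 * 17 = 1*17 = 17
  bit 1 = 0: r = r^2 mod 37 = 17^2 = 30
  bit 2 = 0: r = r^2 mod 37 = 30^2 = 12
  bit 3 = 0: r = r^2 mod 37 = 12^2 = 33
  bit 4 = 0: r = r^2 mod 37 = 33^2 = 16
  -> A = 16
B = 17^17 mod 37  (bits of 17 = 10001)
  bit 0 = 1: r = r^2 * 17 mod 37 = 1^2 * 17 = 1*17 = 17
  bit 1 = 0: r = r^2 mod 37 = 17^2 = 30
  bit 2 = 0: r = r^2 mod 37 = 30^2 = 12
  bit 3 = 0: r = r^2 mod 37 = 12^2 = 33
  bit 4 = 1: r = r^2 * 17 mod 37 = 33^2 * 17 = 16*17 = 13
  -> B = 13
s = B^a = 13^16 mod 37  (bits of 16 = 10000)
  bit 0 = 1: r = r^2 * 13 mod 37 = 1^2 * 13 = 1*13 = 13
  bit 1 = 0: r = r^2 mod 37 = 13^2 = 21
  bit 2 = 0: r = r^2 mod 37 = 21^2 = 34
  bit 3 = 0: r = r^2 mod 37 = 34^2 = 9
  bit 4 = 0: r = r^2 mod 37 = 9^2 = 7
  -> s = B^a = 7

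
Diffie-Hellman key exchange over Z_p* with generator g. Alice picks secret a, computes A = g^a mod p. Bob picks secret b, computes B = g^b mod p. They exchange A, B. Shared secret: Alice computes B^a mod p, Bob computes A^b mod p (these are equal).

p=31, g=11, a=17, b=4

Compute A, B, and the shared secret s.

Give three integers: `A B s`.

A = 11^17 mod 31  (bits of 17 = 10001)
  bit 0 = 1: r = r^2 * 11 mod 31 = 1^2 * 11 = 1*11 = 11
  bit 1 = 0: r = r^2 mod 31 = 11^2 = 28
  bit 2 = 0: r = r^2 mod 31 = 28^2 = 9
  bit 3 = 0: r = r^2 mod 31 = 9^2 = 19
  bit 4 = 1: r = r^2 * 11 mod 31 = 19^2 * 11 = 20*11 = 3
  -> A = 3
B = 11^4 mod 31  (bits of 4 = 100)
  bit 0 = 1: r = r^2 * 11 mod 31 = 1^2 * 11 = 1*11 = 11
  bit 1 = 0: r = r^2 mod 31 = 11^2 = 28
  bit 2 = 0: r = r^2 mod 31 = 28^2 = 9
  -> B = 9
s = B^a = 9^17 mod 31  (bits of 17 = 10001)
  bit 0 = 1: r = r^2 * 9 mod 31 = 1^2 * 9 = 1*9 = 9
  bit 1 = 0: r = r^2 mod 31 = 9^2 = 19
  bit 2 = 0: r = r^2 mod 31 = 19^2 = 20
  bit 3 = 0: r = r^2 mod 31 = 20^2 = 28
  bit 4 = 1: r = r^2 * 9 mod 31 = 28^2 * 9 = 9*9 = 19
  -> s = B^a = 19

Answer: 3 9 19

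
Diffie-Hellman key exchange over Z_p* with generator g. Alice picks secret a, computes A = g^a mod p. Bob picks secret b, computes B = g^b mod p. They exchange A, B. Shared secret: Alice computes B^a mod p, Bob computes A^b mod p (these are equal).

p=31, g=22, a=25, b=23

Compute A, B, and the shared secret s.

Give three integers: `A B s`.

Answer: 26 3 6

Derivation:
A = 22^25 mod 31  (bits of 25 = 11001)
  bit 0 = 1: r = r^2 * 22 mod 31 = 1^2 * 22 = 1*22 = 22
  bit 1 = 1: r = r^2 * 22 mod 31 = 22^2 * 22 = 19*22 = 15
  bit 2 = 0: r = r^2 mod 31 = 15^2 = 8
  bit 3 = 0: r = r^2 mod 31 = 8^2 = 2
  bit 4 = 1: r = r^2 * 22 mod 31 = 2^2 * 22 = 4*22 = 26
  -> A = 26
B = 22^23 mod 31  (bits of 23 = 10111)
  bit 0 = 1: r = r^2 * 22 mod 31 = 1^2 * 22 = 1*22 = 22
  bit 1 = 0: r = r^2 mod 31 = 22^2 = 19
  bit 2 = 1: r = r^2 * 22 mod 31 = 19^2 * 22 = 20*22 = 6
  bit 3 = 1: r = r^2 * 22 mod 31 = 6^2 * 22 = 5*22 = 17
  bit 4 = 1: r = r^2 * 22 mod 31 = 17^2 * 22 = 10*22 = 3
  -> B = 3
s = B^a = 3^25 mod 31  (bits of 25 = 11001)
  bit 0 = 1: r = r^2 * 3 mod 31 = 1^2 * 3 = 1*3 = 3
  bit 1 = 1: r = r^2 * 3 mod 31 = 3^2 * 3 = 9*3 = 27
  bit 2 = 0: r = r^2 mod 31 = 27^2 = 16
  bit 3 = 0: r = r^2 mod 31 = 16^2 = 8
  bit 4 = 1: r = r^2 * 3 mod 31 = 8^2 * 3 = 2*3 = 6
  -> s = B^a = 6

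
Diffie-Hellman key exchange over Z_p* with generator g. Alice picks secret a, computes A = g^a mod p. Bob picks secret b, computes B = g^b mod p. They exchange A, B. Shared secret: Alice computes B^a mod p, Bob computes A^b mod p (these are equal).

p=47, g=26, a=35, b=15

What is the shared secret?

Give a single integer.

A = 26^35 mod 47  (bits of 35 = 100011)
  bit 0 = 1: r = r^2 * 26 mod 47 = 1^2 * 26 = 1*26 = 26
  bit 1 = 0: r = r^2 mod 47 = 26^2 = 18
  bit 2 = 0: r = r^2 mod 47 = 18^2 = 42
  bit 3 = 0: r = r^2 mod 47 = 42^2 = 25
  bit 4 = 1: r = r^2 * 26 mod 47 = 25^2 * 26 = 14*26 = 35
  bit 5 = 1: r = r^2 * 26 mod 47 = 35^2 * 26 = 3*26 = 31
  -> A = 31
B = 26^15 mod 47  (bits of 15 = 1111)
  bit 0 = 1: r = r^2 * 26 mod 47 = 1^2 * 26 = 1*26 = 26
  bit 1 = 1: r = r^2 * 26 mod 47 = 26^2 * 26 = 18*26 = 45
  bit 2 = 1: r = r^2 * 26 mod 47 = 45^2 * 26 = 4*26 = 10
  bit 3 = 1: r = r^2 * 26 mod 47 = 10^2 * 26 = 6*26 = 15
  -> B = 15
s = B^a = 15^35 mod 47  (bits of 35 = 100011)
  bit 0 = 1: r = r^2 * 15 mod 47 = 1^2 * 15 = 1*15 = 15
  bit 1 = 0: r = r^2 mod 47 = 15^2 = 37
  bit 2 = 0: r = r^2 mod 47 = 37^2 = 6
  bit 3 = 0: r = r^2 mod 47 = 6^2 = 36
  bit 4 = 1: r = r^2 * 15 mod 47 = 36^2 * 15 = 27*15 = 29
  bit 5 = 1: r = r^2 * 15 mod 47 = 29^2 * 15 = 42*15 = 19
  -> s = B^a = 19

Answer: 19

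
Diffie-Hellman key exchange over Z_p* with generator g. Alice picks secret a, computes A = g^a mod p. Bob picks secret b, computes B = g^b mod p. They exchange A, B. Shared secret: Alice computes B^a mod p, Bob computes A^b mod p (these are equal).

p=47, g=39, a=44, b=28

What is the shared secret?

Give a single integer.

Answer: 18

Derivation:
A = 39^44 mod 47  (bits of 44 = 101100)
  bit 0 = 1: r = r^2 * 39 mod 47 = 1^2 * 39 = 1*39 = 39
  bit 1 = 0: r = r^2 mod 47 = 39^2 = 17
  bit 2 = 1: r = r^2 * 39 mod 47 = 17^2 * 39 = 7*39 = 38
  bit 3 = 1: r = r^2 * 39 mod 47 = 38^2 * 39 = 34*39 = 10
  bit 4 = 0: r = r^2 mod 47 = 10^2 = 6
  bit 5 = 0: r = r^2 mod 47 = 6^2 = 36
  -> A = 36
B = 39^28 mod 47  (bits of 28 = 11100)
  bit 0 = 1: r = r^2 * 39 mod 47 = 1^2 * 39 = 1*39 = 39
  bit 1 = 1: r = r^2 * 39 mod 47 = 39^2 * 39 = 17*39 = 5
  bit 2 = 1: r = r^2 * 39 mod 47 = 5^2 * 39 = 25*39 = 35
  bit 3 = 0: r = r^2 mod 47 = 35^2 = 3
  bit 4 = 0: r = r^2 mod 47 = 3^2 = 9
  -> B = 9
s = B^a = 9^44 mod 47  (bits of 44 = 101100)
  bit 0 = 1: r = r^2 * 9 mod 47 = 1^2 * 9 = 1*9 = 9
  bit 1 = 0: r = r^2 mod 47 = 9^2 = 34
  bit 2 = 1: r = r^2 * 9 mod 47 = 34^2 * 9 = 28*9 = 17
  bit 3 = 1: r = r^2 * 9 mod 47 = 17^2 * 9 = 7*9 = 16
  bit 4 = 0: r = r^2 mod 47 = 16^2 = 21
  bit 5 = 0: r = r^2 mod 47 = 21^2 = 18
  -> s = B^a = 18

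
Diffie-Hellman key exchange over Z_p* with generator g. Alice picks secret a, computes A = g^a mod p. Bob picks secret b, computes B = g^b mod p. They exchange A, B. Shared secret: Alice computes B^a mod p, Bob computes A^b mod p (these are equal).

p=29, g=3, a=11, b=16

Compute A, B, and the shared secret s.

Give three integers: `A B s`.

Answer: 15 20 7

Derivation:
A = 3^11 mod 29  (bits of 11 = 1011)
  bit 0 = 1: r = r^2 * 3 mod 29 = 1^2 * 3 = 1*3 = 3
  bit 1 = 0: r = r^2 mod 29 = 3^2 = 9
  bit 2 = 1: r = r^2 * 3 mod 29 = 9^2 * 3 = 23*3 = 11
  bit 3 = 1: r = r^2 * 3 mod 29 = 11^2 * 3 = 5*3 = 15
  -> A = 15
B = 3^16 mod 29  (bits of 16 = 10000)
  bit 0 = 1: r = r^2 * 3 mod 29 = 1^2 * 3 = 1*3 = 3
  bit 1 = 0: r = r^2 mod 29 = 3^2 = 9
  bit 2 = 0: r = r^2 mod 29 = 9^2 = 23
  bit 3 = 0: r = r^2 mod 29 = 23^2 = 7
  bit 4 = 0: r = r^2 mod 29 = 7^2 = 20
  -> B = 20
s = B^a = 20^11 mod 29  (bits of 11 = 1011)
  bit 0 = 1: r = r^2 * 20 mod 29 = 1^2 * 20 = 1*20 = 20
  bit 1 = 0: r = r^2 mod 29 = 20^2 = 23
  bit 2 = 1: r = r^2 * 20 mod 29 = 23^2 * 20 = 7*20 = 24
  bit 3 = 1: r = r^2 * 20 mod 29 = 24^2 * 20 = 25*20 = 7
  -> s = B^a = 7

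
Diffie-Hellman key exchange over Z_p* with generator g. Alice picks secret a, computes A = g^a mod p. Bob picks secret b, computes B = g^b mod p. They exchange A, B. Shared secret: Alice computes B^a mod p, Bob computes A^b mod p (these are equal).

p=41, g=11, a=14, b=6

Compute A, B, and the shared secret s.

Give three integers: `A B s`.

A = 11^14 mod 41  (bits of 14 = 1110)
  bit 0 = 1: r = r^2 * 11 mod 41 = 1^2 * 11 = 1*11 = 11
  bit 1 = 1: r = r^2 * 11 mod 41 = 11^2 * 11 = 39*11 = 19
  bit 2 = 1: r = r^2 * 11 mod 41 = 19^2 * 11 = 33*11 = 35
  bit 3 = 0: r = r^2 mod 41 = 35^2 = 36
  -> A = 36
B = 11^6 mod 41  (bits of 6 = 110)
  bit 0 = 1: r = r^2 * 11 mod 41 = 1^2 * 11 = 1*11 = 11
  bit 1 = 1: r = r^2 * 11 mod 41 = 11^2 * 11 = 39*11 = 19
  bit 2 = 0: r = r^2 mod 41 = 19^2 = 33
  -> B = 33
s = B^a = 33^14 mod 41  (bits of 14 = 1110)
  bit 0 = 1: r = r^2 * 33 mod 41 = 1^2 * 33 = 1*33 = 33
  bit 1 = 1: r = r^2 * 33 mod 41 = 33^2 * 33 = 23*33 = 21
  bit 2 = 1: r = r^2 * 33 mod 41 = 21^2 * 33 = 31*33 = 39
  bit 3 = 0: r = r^2 mod 41 = 39^2 = 4
  -> s = B^a = 4

Answer: 36 33 4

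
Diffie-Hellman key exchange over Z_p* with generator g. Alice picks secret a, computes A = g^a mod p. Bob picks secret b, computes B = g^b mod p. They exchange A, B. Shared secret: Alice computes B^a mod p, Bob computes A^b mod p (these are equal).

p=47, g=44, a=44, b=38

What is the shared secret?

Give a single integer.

Answer: 32

Derivation:
A = 44^44 mod 47  (bits of 44 = 101100)
  bit 0 = 1: r = r^2 * 44 mod 47 = 1^2 * 44 = 1*44 = 44
  bit 1 = 0: r = r^2 mod 47 = 44^2 = 9
  bit 2 = 1: r = r^2 * 44 mod 47 = 9^2 * 44 = 34*44 = 39
  bit 3 = 1: r = r^2 * 44 mod 47 = 39^2 * 44 = 17*44 = 43
  bit 4 = 0: r = r^2 mod 47 = 43^2 = 16
  bit 5 = 0: r = r^2 mod 47 = 16^2 = 21
  -> A = 21
B = 44^38 mod 47  (bits of 38 = 100110)
  bit 0 = 1: r = r^2 * 44 mod 47 = 1^2 * 44 = 1*44 = 44
  bit 1 = 0: r = r^2 mod 47 = 44^2 = 9
  bit 2 = 0: r = r^2 mod 47 = 9^2 = 34
  bit 3 = 1: r = r^2 * 44 mod 47 = 34^2 * 44 = 28*44 = 10
  bit 4 = 1: r = r^2 * 44 mod 47 = 10^2 * 44 = 6*44 = 29
  bit 5 = 0: r = r^2 mod 47 = 29^2 = 42
  -> B = 42
s = B^a = 42^44 mod 47  (bits of 44 = 101100)
  bit 0 = 1: r = r^2 * 42 mod 47 = 1^2 * 42 = 1*42 = 42
  bit 1 = 0: r = r^2 mod 47 = 42^2 = 25
  bit 2 = 1: r = r^2 * 42 mod 47 = 25^2 * 42 = 14*42 = 24
  bit 3 = 1: r = r^2 * 42 mod 47 = 24^2 * 42 = 12*42 = 34
  bit 4 = 0: r = r^2 mod 47 = 34^2 = 28
  bit 5 = 0: r = r^2 mod 47 = 28^2 = 32
  -> s = B^a = 32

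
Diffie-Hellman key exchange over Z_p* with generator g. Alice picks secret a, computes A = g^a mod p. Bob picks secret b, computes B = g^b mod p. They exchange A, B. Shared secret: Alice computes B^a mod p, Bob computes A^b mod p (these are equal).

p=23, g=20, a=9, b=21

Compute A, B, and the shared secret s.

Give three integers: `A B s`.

Answer: 5 15 14

Derivation:
A = 20^9 mod 23  (bits of 9 = 1001)
  bit 0 = 1: r = r^2 * 20 mod 23 = 1^2 * 20 = 1*20 = 20
  bit 1 = 0: r = r^2 mod 23 = 20^2 = 9
  bit 2 = 0: r = r^2 mod 23 = 9^2 = 12
  bit 3 = 1: r = r^2 * 20 mod 23 = 12^2 * 20 = 6*20 = 5
  -> A = 5
B = 20^21 mod 23  (bits of 21 = 10101)
  bit 0 = 1: r = r^2 * 20 mod 23 = 1^2 * 20 = 1*20 = 20
  bit 1 = 0: r = r^2 mod 23 = 20^2 = 9
  bit 2 = 1: r = r^2 * 20 mod 23 = 9^2 * 20 = 12*20 = 10
  bit 3 = 0: r = r^2 mod 23 = 10^2 = 8
  bit 4 = 1: r = r^2 * 20 mod 23 = 8^2 * 20 = 18*20 = 15
  -> B = 15
s = B^a = 15^9 mod 23  (bits of 9 = 1001)
  bit 0 = 1: r = r^2 * 15 mod 23 = 1^2 * 15 = 1*15 = 15
  bit 1 = 0: r = r^2 mod 23 = 15^2 = 18
  bit 2 = 0: r = r^2 mod 23 = 18^2 = 2
  bit 3 = 1: r = r^2 * 15 mod 23 = 2^2 * 15 = 4*15 = 14
  -> s = B^a = 14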